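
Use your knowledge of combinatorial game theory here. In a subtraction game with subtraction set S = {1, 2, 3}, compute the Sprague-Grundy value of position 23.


The subtraction set is S = {1, 2, 3}.
G(k) = mex{ G(k - s) : s in S, s <= k }. We compute iteratively: G(0) = 0.
G(1) = mex({0}) = 1
G(2) = mex({0, 1}) = 2
G(3) = mex({0, 1, 2}) = 3
G(4) = mex({1, 2, 3}) = 0
G(5) = mex({0, 2, 3}) = 1
G(6) = mex({0, 1, 3}) = 2
Observe that G(4)..G(6) = 0, 1, 2 repeats G(0)..G(2) = 0, 1, 2.
For k >= max(S) = 3, G(k) is determined by the previous 3 values G(k-3)..G(k-1); a window of 3 consecutive values has recurred shifted by 4, so by induction G(k + 4) = G(k) for all k >= 0: the sequence is periodic from the start with period 4.
One period: G(0..3) = 0, 1, 2, 3.
23 mod 4 = 3, so G(23) = G(3) = 3.

3


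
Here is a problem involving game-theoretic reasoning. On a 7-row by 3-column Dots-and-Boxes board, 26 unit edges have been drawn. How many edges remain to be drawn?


Grid: 7 x 3 boxes, i.e. 8 rows and 4 columns of dots.
Horizontal edges: (rows + 1) * cols = 8 * 3 = 24
Vertical edges: rows * (cols + 1) = 7 * 4 = 28
Total edges: 24 + 28 = 52
Edges drawn: 26
Remaining: 52 - 26 = 26

26


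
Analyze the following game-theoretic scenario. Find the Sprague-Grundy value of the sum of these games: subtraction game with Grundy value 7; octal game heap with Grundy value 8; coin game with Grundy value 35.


By the Sprague-Grundy theorem, the Grundy value of a sum of games is the XOR of individual Grundy values.
subtraction game: Grundy value = 7. Running XOR: 0 XOR 7 = 7
octal game heap: Grundy value = 8. Running XOR: 7 XOR 8 = 15
coin game: Grundy value = 35. Running XOR: 15 XOR 35 = 44
The combined Grundy value is 44.

44


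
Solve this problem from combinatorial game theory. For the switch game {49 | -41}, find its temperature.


The game is {49 | -41}, a switch {a | b} with numbers a > b.
Cooling {a | b} by t gives {a - t | b + t}, which stops being hot when a - t = b + t, i.e. at t = (a - b)/2. So the temperature of a switch is (a - b)/2.
Temperature = (Left option - Right option) / 2
= (49 - (-41)) / 2
= 90 / 2
= 45

45


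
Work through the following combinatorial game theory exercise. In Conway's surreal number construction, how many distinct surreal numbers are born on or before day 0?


Day 0: {|} = 0 is born. Count = 1.
Day n: the number of surreal numbers born by day n is 2^(n+1) - 1.
By day 0: 2^1 - 1 = 1
By day 0: 1 surreal numbers.

1


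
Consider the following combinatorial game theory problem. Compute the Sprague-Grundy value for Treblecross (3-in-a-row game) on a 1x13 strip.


Treblecross: place X on empty cells; 3-in-a-row wins.
Playing within two cells of an existing X lets the opponent win at once, so sensible play treats the cells i-2..i+2 around each X as dead. The player left with no safe cell loses, so this is a normal-play take-away game on strips of safe cells.
Placing X at cell i (0-indexed) of a strip of k safe cells leaves independent strips of sizes max(0, i-2) and max(0, k-i-3). Hence G(k) = mex{ G(max(0,i-2)) XOR G(max(0,k-i-3)) : 0 <= i < k }, with G(0) = 0.
G(1): splits (0,0):0^0=0 -> mex({0}) = 1
G(2): splits (0,0):0^0=0 -> mex({0}) = 1
G(3): splits (0,0):0^0=0 -> mex({0}) = 1
G(4): splits (0,1):0^1=1 (0,0):0^0=0 -> mex({0, 1}) = 2
G(5): splits (0,2):0^1=1 (0,1):0^1=1 (0,0):0^0=0 -> mex({0, 1}) = 2
G(6) = mex({1}) = 0
G(7) = mex({0, 1, 2}) = 3
G(8) = mex({0, 1, 2}) = 3
G(9) = mex({0, 2}) = 1
G(10) = mex({0, 2, 3}) = 1
G(11) = mex({0, 3}) = 1
G(12) = mex({1, 3}) = 0
G(13) = mex({0, 1, 2, 3}) = 4
Therefore G(13) = 4.

4


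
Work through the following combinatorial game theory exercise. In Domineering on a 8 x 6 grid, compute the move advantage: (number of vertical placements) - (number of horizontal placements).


Board is 8 x 6 (rows x cols).
Left (vertical) placements: (rows-1) * cols = 7 * 6 = 42
Right (horizontal) placements: rows * (cols-1) = 8 * 5 = 40
Advantage = Left - Right = 42 - 40 = 2

2


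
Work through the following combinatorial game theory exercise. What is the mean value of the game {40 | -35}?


Game = {40 | -35}, a switch {a | b} with numbers a > b.
Its thermograph has left wall a - t and right wall b + t, which meet at t = (a - b)/2, where both equal (a + b)/2. So the mast (mean value) is at (a + b)/2.
Mean = (40 + (-35))/2 = 5/2 = 5/2

5/2


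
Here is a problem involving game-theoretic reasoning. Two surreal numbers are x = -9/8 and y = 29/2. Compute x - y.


x = -9/8, y = 29/2
Converting to common denominator: 8
x = -9/8, y = 116/8
x - y = -9/8 - 29/2 = -125/8

-125/8


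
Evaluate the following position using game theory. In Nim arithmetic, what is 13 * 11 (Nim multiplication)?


Nim multiplication is bilinear over XOR: (u XOR v) * w = (u*w) XOR (v*w).
So we split each operand into its bit components and XOR the pairwise Nim products.
13 = 1 + 4 + 8 (as XOR of powers of 2).
11 = 1 + 2 + 8 (as XOR of powers of 2).
Using the standard Nim-product table on single bits:
  2*2 = 3,   2*4 = 8,   2*8 = 12,
  4*4 = 6,   4*8 = 11,  8*8 = 13,
and  1*x = x (identity), k*l = l*k (commutative).
Pairwise Nim products:
  1 * 1 = 1
  1 * 2 = 2
  1 * 8 = 8
  4 * 1 = 4
  4 * 2 = 8
  4 * 8 = 11
  8 * 1 = 8
  8 * 2 = 12
  8 * 8 = 13
XOR them: 1 XOR 2 XOR 8 XOR 4 XOR 8 XOR 11 XOR 8 XOR 12 XOR 13 = 5.
Result: 13 * 11 = 5 (in Nim).

5


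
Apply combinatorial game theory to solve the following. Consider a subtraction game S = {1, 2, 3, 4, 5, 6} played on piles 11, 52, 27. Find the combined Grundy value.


Subtraction set: {1, 2, 3, 4, 5, 6}
For this subtraction set, G(n) = n mod 7 (period = max + 1 = 7).
Pile 1 (size 11): G(11) = 11 mod 7 = 4
Pile 2 (size 52): G(52) = 52 mod 7 = 3
Pile 3 (size 27): G(27) = 27 mod 7 = 6
Total Grundy value = XOR of all: 4 XOR 3 XOR 6 = 1

1


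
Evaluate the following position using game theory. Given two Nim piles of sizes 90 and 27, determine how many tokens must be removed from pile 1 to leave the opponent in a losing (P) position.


Piles: 90 and 27
Current XOR: 90 XOR 27 = 65 (non-zero, so this is an N-position).
To make the XOR zero, we need to find a move that balances the piles.
For pile 1 (size 90): target = 90 XOR 65 = 27
We reduce pile 1 from 90 to 27.
Tokens removed: 90 - 27 = 63
Verification: 27 XOR 27 = 0

63


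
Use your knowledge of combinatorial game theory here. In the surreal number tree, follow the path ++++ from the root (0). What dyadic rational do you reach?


Sign expansion: ++++
Rule: track bounds (lo, hi), initially (-inf, +inf). On '+', the current value becomes lo and we move to the simplest number in (value, hi): value + 1 if hi = +inf, otherwise the midpoint (value + hi)/2. On '-', the current value becomes hi and we move to value - 1 if lo = -inf, otherwise the midpoint (lo + value)/2.
Start at 0.
Step 1: sign = +, move right. Bounds: (0, +inf). Value = 1
Step 2: sign = +, move right. Bounds: (1, +inf). Value = 2
Step 3: sign = +, move right. Bounds: (2, +inf). Value = 3
Step 4: sign = +, move right. Bounds: (3, +inf). Value = 4
The surreal number with sign expansion ++++ is 4.

4


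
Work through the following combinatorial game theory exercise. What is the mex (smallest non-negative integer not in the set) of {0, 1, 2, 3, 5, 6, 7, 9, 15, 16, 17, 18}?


Set = {0, 1, 2, 3, 5, 6, 7, 9, 15, 16, 17, 18}
0 is in the set.
1 is in the set.
2 is in the set.
3 is in the set.
4 is NOT in the set. This is the mex.
mex = 4

4


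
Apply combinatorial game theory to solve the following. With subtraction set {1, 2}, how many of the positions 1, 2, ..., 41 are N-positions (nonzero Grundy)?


Subtraction set S = {1, 2}, so G(n) = n mod 3.
G(n) = 0 when n is a multiple of 3.
Multiples of 3 in [1, 41]: 13
N-positions (nonzero Grundy) = 41 - 13 = 28

28


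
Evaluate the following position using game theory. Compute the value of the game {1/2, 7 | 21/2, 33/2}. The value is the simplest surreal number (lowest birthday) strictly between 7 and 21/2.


Left options: {1/2, 7}, max = 7
Right options: {21/2, 33/2}, min = 21/2
All options are numbers and max(Left) < min(Right), so by the simplicity theorem the value is the simplest (earliest-born) number strictly between 7 and 21/2.
Integers 8 through 10 all lie strictly between 7 and 21/2.
Among integers, the simplest (lowest birthday = smallest |n|; 0 is born on day 0, +-n on day n) is 8.
No non-integer in the interval can be simpler: if x is a non-integer in the interval, then floor(x) or ceil(x) also lies in the interval (the interval contains an integer), and both are proper prefixes of x's sign expansion, i.e. born earlier. So the game value is 8.
Game value = 8

8


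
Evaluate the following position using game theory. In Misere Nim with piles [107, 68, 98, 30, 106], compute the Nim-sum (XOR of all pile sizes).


We need the XOR (exclusive or) of all pile sizes.
After XOR-ing pile 1 (size 107): 0 XOR 107 = 107
After XOR-ing pile 2 (size 68): 107 XOR 68 = 47
After XOR-ing pile 3 (size 98): 47 XOR 98 = 77
After XOR-ing pile 4 (size 30): 77 XOR 30 = 83
After XOR-ing pile 5 (size 106): 83 XOR 106 = 57
The Nim-value of this position is 57.

57


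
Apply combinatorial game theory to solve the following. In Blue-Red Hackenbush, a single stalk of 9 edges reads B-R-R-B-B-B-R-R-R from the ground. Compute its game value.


Edges (from ground): B-R-R-B-B-B-R-R-R
By Berlekamp's sign-expansion rule, a Blue-Red Hackenbush stalk has the value of the surreal number whose sign sequence is the edge sequence with B -> + and R -> -.
Sign sequence: +--+++---
Trace the sign expansion in the surreal number tree, starting from 0:
Edge 1: B (sign +) -> bounds (0, +inf), value = 1
Edge 2: R (sign -) -> bounds (0, 1), value = 1/2
Edge 3: R (sign -) -> bounds (0, 1/2), value = 1/4
Edge 4: B (sign +) -> bounds (1/4, 1/2), value = 3/8
Edge 5: B (sign +) -> bounds (3/8, 1/2), value = 7/16
Edge 6: B (sign +) -> bounds (7/16, 1/2), value = 15/32
Edge 7: R (sign -) -> bounds (7/16, 15/32), value = 29/64
Edge 8: R (sign -) -> bounds (7/16, 29/64), value = 57/128
Edge 9: R (sign -) -> bounds (7/16, 57/128), value = 113/256
Game value = 113/256

113/256


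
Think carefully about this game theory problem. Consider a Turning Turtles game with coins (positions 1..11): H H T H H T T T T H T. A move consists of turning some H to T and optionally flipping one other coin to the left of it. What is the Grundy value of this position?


Coins: H H T H H T T T T H T
Key fact: a single head at position k behaves exactly like a Nim heap of size k (turning it to T and optionally flipping a coin at j < k corresponds to moving the heap from k to j, or to 0), and heads combine as a disjunctive sum (two heads at the same place would cancel, matching j XOR j = 0). So the Nim-value is the XOR of the 1-indexed positions of the heads.
Face-up positions (1-indexed): [1, 2, 4, 5, 10]
XOR 0 with 1: 0 XOR 1 = 1
XOR 1 with 2: 1 XOR 2 = 3
XOR 3 with 4: 3 XOR 4 = 7
XOR 7 with 5: 7 XOR 5 = 2
XOR 2 with 10: 2 XOR 10 = 8
Nim-value = 8

8


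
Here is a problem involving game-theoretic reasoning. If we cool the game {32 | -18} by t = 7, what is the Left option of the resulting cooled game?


Original game: {32 | -18} (a switch {a | b} with a > b).
Cooling by t (for t below the temperature (a - b)/2 = 25) taxes each move by t: {a | b} cooled by t is {a - t | b + t}.
Cooling amount: t = 7
Cooled Left option: 32 - 7 = 25
Cooled Right option: -18 + 7 = -11
Cooled game: {25 | -11}
Left option = 25

25


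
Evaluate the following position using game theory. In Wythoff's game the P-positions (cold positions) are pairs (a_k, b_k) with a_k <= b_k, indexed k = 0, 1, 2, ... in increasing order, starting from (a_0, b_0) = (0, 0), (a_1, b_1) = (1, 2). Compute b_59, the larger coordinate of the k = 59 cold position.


By Wythoff's theorem, a_k = floor(k * phi) and b_k = floor(k * phi^2) = a_k + k, where phi = (1 + sqrt(5))/2 is the golden ratio.
phi = (1 + sqrt(5))/2 = 1.618034
phi^2 = phi + 1 = 2.618034
k = 59
k * phi^2 = 59 * 2.618034 = 154.464005
b_59 = floor(k * phi^2) = 154 (check: a_59 + k = 95 + 59 = 154)

154


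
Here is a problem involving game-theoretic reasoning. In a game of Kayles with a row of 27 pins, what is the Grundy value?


Kayles: a move removes 1 or 2 adjacent pins from a contiguous row.
Removing pins from a row of k leaves two independent rows (a, b) with a + b = k - 1 (one pin) or a + b = k - 2 (two pins); an end removal gives a = 0.
By Sprague-Grundy, G(k) = mex{ G(a) XOR G(b) } over all these splits. G(0) = 0.
G(1): splits (0,0):0^0=0 -> mex({0}) = 1
G(2): splits (0,1):0^1=1 (0,0):0^0=0 -> mex({0, 1}) = 2
G(3): splits (0,2):0^2=2 (1,1):1^1=0 (0,1):0^1=1 -> mex({0, 1, 2}) = 3
G(4): splits (0,3):0^3=3 (1,2):1^2=3 (0,2):0^2=2 (1,1):1^1=0 -> mex({0, 2, 3}) = 1
G(5): splits (0,4):0^1=1 (1,3):1^3=2 (2,2):2^2=0 (0,3):0^3=3 (1,2):1^2=3 -> mex({0, 1, 2, 3}) = 4
G(6) = mex({0, 1, 2, 4}) = 3
G(7) = mex({0, 1, 3, 4, 5}) = 2
G(8) = mex({0, 2, 3, 5, 6}) = 1
G(9) = mex({0, 1, 2, 3, 6, 7}) = 4
G(10) = mex({0, 1, 3, 4, 5, 7}) = 2
G(11) = mex({0, 1, 2, 3, 4, 5}) = 6
G(12) = mex({0, 1, 2, 3, 5, 6, 7}) = 4
G(13) = mex({0, 2, 3, 4, 6, 7}) = 1
G(14) = mex({0, 1, 4, 5, 6, 7}) = 2
G(15) = mex({0, 1, 2, 3, 4, 5, 6}) = 7
G(16) = mex({0, 2, 3, 5, 6, 7}) = 1
G(17) = mex({0, 1, 2, 3, 5, 6, 7}) = 4
G(18) = mex({0, 1, 2, 4, 5, 6}) = 3
G(19) = mex({0, 1, 3, 4, 5, 7}) = 2
G(20) = mex({0, 2, 3, 4, 5, 6, 7}) = 1
G(21) = mex({0, 1, 2, 3, 5, 6, 7}) = 4
G(22) = mex({0, 1, 2, 3, 4, 5, 7}) = 6
G(23) = mex({0, 1, 2, 3, 4, 5, 6}) = 7
G(24) = mex({0, 1, 2, 3, 5, 6, 7}) = 4
G(25) = mex({0, 2, 3, 4, 6, 7}) = 1
G(26) = mex({0, 1, 3, 4, 5, 6, 7}) = 2
G(27) = mex({0, 1, 2, 3, 4, 5, 6, 7}) = 8
Therefore G(27) = 8.

8


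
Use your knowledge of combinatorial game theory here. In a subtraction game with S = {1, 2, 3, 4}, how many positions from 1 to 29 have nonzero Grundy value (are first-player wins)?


Subtraction set S = {1, 2, 3, 4}, so G(n) = n mod 5.
G(n) = 0 when n is a multiple of 5.
Multiples of 5 in [1, 29]: 5
N-positions (nonzero Grundy) = 29 - 5 = 24

24


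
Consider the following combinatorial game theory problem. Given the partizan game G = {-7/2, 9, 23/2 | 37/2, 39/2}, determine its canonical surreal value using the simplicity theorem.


Left options: {-7/2, 9, 23/2}, max = 23/2
Right options: {37/2, 39/2}, min = 37/2
All options are numbers and max(Left) < min(Right), so by the simplicity theorem the value is the simplest (earliest-born) number strictly between 23/2 and 37/2.
Integers 12 through 18 all lie strictly between 23/2 and 37/2.
Among integers, the simplest (lowest birthday = smallest |n|; 0 is born on day 0, +-n on day n) is 12.
No non-integer in the interval can be simpler: if x is a non-integer in the interval, then floor(x) or ceil(x) also lies in the interval (the interval contains an integer), and both are proper prefixes of x's sign expansion, i.e. born earlier. So the game value is 12.
Game value = 12

12


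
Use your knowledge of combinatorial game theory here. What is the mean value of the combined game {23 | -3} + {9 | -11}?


G1 = {23 | -3}, G2 = {9 | -11}
Each is a switch {a | b} with numbers a > b; its mean value is (a + b)/2, and mean value is additive over game sums: m(G1 + G2) = m(G1) + m(G2).
Mean of G1 = (23 + (-3))/2 = 20/2 = 10
Mean of G2 = (9 + (-11))/2 = -2/2 = -1
Mean of G1 + G2 = 10 + -1 = 9

9


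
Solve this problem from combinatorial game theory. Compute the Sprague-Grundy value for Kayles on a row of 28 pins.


Kayles: a move removes 1 or 2 adjacent pins from a contiguous row.
Removing pins from a row of k leaves two independent rows (a, b) with a + b = k - 1 (one pin) or a + b = k - 2 (two pins); an end removal gives a = 0.
By Sprague-Grundy, G(k) = mex{ G(a) XOR G(b) } over all these splits. G(0) = 0.
G(1): splits (0,0):0^0=0 -> mex({0}) = 1
G(2): splits (0,1):0^1=1 (0,0):0^0=0 -> mex({0, 1}) = 2
G(3): splits (0,2):0^2=2 (1,1):1^1=0 (0,1):0^1=1 -> mex({0, 1, 2}) = 3
G(4): splits (0,3):0^3=3 (1,2):1^2=3 (0,2):0^2=2 (1,1):1^1=0 -> mex({0, 2, 3}) = 1
G(5): splits (0,4):0^1=1 (1,3):1^3=2 (2,2):2^2=0 (0,3):0^3=3 (1,2):1^2=3 -> mex({0, 1, 2, 3}) = 4
G(6) = mex({0, 1, 2, 4}) = 3
G(7) = mex({0, 1, 3, 4, 5}) = 2
G(8) = mex({0, 2, 3, 5, 6}) = 1
G(9) = mex({0, 1, 2, 3, 6, 7}) = 4
G(10) = mex({0, 1, 3, 4, 5, 7}) = 2
G(11) = mex({0, 1, 2, 3, 4, 5}) = 6
G(12) = mex({0, 1, 2, 3, 5, 6, 7}) = 4
G(13) = mex({0, 2, 3, 4, 6, 7}) = 1
G(14) = mex({0, 1, 4, 5, 6, 7}) = 2
G(15) = mex({0, 1, 2, 3, 4, 5, 6}) = 7
G(16) = mex({0, 2, 3, 5, 6, 7}) = 1
G(17) = mex({0, 1, 2, 3, 5, 6, 7}) = 4
G(18) = mex({0, 1, 2, 4, 5, 6}) = 3
G(19) = mex({0, 1, 3, 4, 5, 7}) = 2
G(20) = mex({0, 2, 3, 4, 5, 6, 7}) = 1
G(21) = mex({0, 1, 2, 3, 5, 6, 7}) = 4
G(22) = mex({0, 1, 2, 3, 4, 5, 7}) = 6
G(23) = mex({0, 1, 2, 3, 4, 5, 6}) = 7
G(24) = mex({0, 1, 2, 3, 5, 6, 7}) = 4
G(25) = mex({0, 2, 3, 4, 6, 7}) = 1
G(26) = mex({0, 1, 3, 4, 5, 6, 7}) = 2
G(27) = mex({0, 1, 2, 3, 4, 5, 6, 7}) = 8
G(28) = mex({0, 1, 2, 3, 4, 6, 7, 8}) = 5
Therefore G(28) = 5.

5


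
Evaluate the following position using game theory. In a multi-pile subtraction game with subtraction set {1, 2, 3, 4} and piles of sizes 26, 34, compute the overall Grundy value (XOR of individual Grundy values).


Subtraction set: {1, 2, 3, 4}
For this subtraction set, G(n) = n mod 5 (period = max + 1 = 5).
Pile 1 (size 26): G(26) = 26 mod 5 = 1
Pile 2 (size 34): G(34) = 34 mod 5 = 4
Total Grundy value = XOR of all: 1 XOR 4 = 5

5


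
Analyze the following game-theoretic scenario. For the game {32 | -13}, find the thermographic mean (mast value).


Game = {32 | -13}, a switch {a | b} with numbers a > b.
Its thermograph has left wall a - t and right wall b + t, which meet at t = (a - b)/2, where both equal (a + b)/2. So the mast (mean value) is at (a + b)/2.
Mean = (32 + (-13))/2 = 19/2 = 19/2

19/2


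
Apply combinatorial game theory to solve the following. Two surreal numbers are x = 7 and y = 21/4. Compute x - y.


x = 7, y = 21/4
Converting to common denominator: 4
x = 28/4, y = 21/4
x - y = 7 - 21/4 = 7/4

7/4


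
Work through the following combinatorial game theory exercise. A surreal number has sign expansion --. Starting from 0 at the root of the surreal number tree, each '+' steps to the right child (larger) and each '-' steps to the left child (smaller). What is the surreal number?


Sign expansion: --
Rule: track bounds (lo, hi), initially (-inf, +inf). On '+', the current value becomes lo and we move to the simplest number in (value, hi): value + 1 if hi = +inf, otherwise the midpoint (value + hi)/2. On '-', the current value becomes hi and we move to value - 1 if lo = -inf, otherwise the midpoint (lo + value)/2.
Start at 0.
Step 1: sign = -, move left. Bounds: (-inf, 0). Value = -1
Step 2: sign = -, move left. Bounds: (-inf, -1). Value = -2
The surreal number with sign expansion -- is -2.

-2


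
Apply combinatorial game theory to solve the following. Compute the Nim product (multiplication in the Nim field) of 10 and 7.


Nim multiplication is bilinear over XOR: (u XOR v) * w = (u*w) XOR (v*w).
So we split each operand into its bit components and XOR the pairwise Nim products.
10 = 2 + 8 (as XOR of powers of 2).
7 = 1 + 2 + 4 (as XOR of powers of 2).
Using the standard Nim-product table on single bits:
  2*2 = 3,   2*4 = 8,   2*8 = 12,
  4*4 = 6,   4*8 = 11,  8*8 = 13,
and  1*x = x (identity), k*l = l*k (commutative).
Pairwise Nim products:
  2 * 1 = 2
  2 * 2 = 3
  2 * 4 = 8
  8 * 1 = 8
  8 * 2 = 12
  8 * 4 = 11
XOR them: 2 XOR 3 XOR 8 XOR 8 XOR 12 XOR 11 = 6.
Result: 10 * 7 = 6 (in Nim).

6


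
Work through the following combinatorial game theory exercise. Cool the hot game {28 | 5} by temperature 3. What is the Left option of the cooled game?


Original game: {28 | 5} (a switch {a | b} with a > b).
Cooling by t (for t below the temperature (a - b)/2 = 23/2) taxes each move by t: {a | b} cooled by t is {a - t | b + t}.
Cooling amount: t = 3
Cooled Left option: 28 - 3 = 25
Cooled Right option: 5 + 3 = 8
Cooled game: {25 | 8}
Left option = 25

25


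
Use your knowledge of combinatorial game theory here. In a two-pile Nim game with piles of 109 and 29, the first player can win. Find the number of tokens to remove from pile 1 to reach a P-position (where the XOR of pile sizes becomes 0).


Piles: 109 and 29
Current XOR: 109 XOR 29 = 112 (non-zero, so this is an N-position).
To make the XOR zero, we need to find a move that balances the piles.
For pile 1 (size 109): target = 109 XOR 112 = 29
We reduce pile 1 from 109 to 29.
Tokens removed: 109 - 29 = 80
Verification: 29 XOR 29 = 0

80


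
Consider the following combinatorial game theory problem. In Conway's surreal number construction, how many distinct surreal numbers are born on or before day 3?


Day 0: {|} = 0 is born. Count = 1.
Day n: the number of surreal numbers born by day n is 2^(n+1) - 1.
By day 0: 2^1 - 1 = 1
By day 1: 2^2 - 1 = 3
By day 2: 2^3 - 1 = 7
By day 3: 2^4 - 1 = 15
By day 3: 15 surreal numbers.

15


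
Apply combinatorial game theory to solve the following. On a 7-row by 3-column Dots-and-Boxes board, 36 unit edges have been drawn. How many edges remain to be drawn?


Grid: 7 x 3 boxes, i.e. 8 rows and 4 columns of dots.
Horizontal edges: (rows + 1) * cols = 8 * 3 = 24
Vertical edges: rows * (cols + 1) = 7 * 4 = 28
Total edges: 24 + 28 = 52
Edges drawn: 36
Remaining: 52 - 36 = 16

16


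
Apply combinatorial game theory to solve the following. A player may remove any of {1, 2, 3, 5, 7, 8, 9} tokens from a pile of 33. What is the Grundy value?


The subtraction set is S = {1, 2, 3, 5, 7, 8, 9}.
G(k) = mex{ G(k - s) : s in S, s <= k }. We compute iteratively: G(0) = 0.
G(1) = mex({0}) = 1
G(2) = mex({0, 1}) = 2
G(3) = mex({0, 1, 2}) = 3
G(4) = mex({1, 2, 3}) = 0
G(5) = mex({0, 2, 3}) = 1
G(6) = mex({0, 1, 3}) = 2
G(7) = mex({0, 1, 2}) = 3
G(8) = mex({0, 1, 2, 3}) = 4
G(9) = mex({0, 1, 2, 3, 4}) = 5
G(10) = mex({1, 2, 3, 4, 5}) = 0
G(11) = mex({0, 2, 3, 4, 5}) = 1
G(12) = mex({0, 1, 3, 5}) = 2
G(13) = mex({0, 1, 2, 4}) = 3
G(14) = mex({1, 2, 3, 5}) = 0
G(15) = mex({0, 2, 3, 4}) = 1
G(16) = mex({0, 1, 3, 4, 5}) = 2
G(17) = mex({0, 1, 2, 4, 5}) = 3
G(18) = mex({0, 1, 2, 3, 5}) = 4
Observe that G(10)..G(18) = 0, 1, 2, 3, 0, 1, 2, 3, 4 repeats G(0)..G(8) = 0, 1, 2, 3, 0, 1, 2, 3, 4.
For k >= max(S) = 9, G(k) is determined by the previous 9 values G(k-9)..G(k-1); a window of 9 consecutive values has recurred shifted by 10, so by induction G(k + 10) = G(k) for all k >= 0: the sequence is periodic from the start with period 10.
One period: G(0..9) = 0, 1, 2, 3, 0, 1, 2, 3, 4, 5.
33 mod 10 = 3, so G(33) = G(3) = 3.

3


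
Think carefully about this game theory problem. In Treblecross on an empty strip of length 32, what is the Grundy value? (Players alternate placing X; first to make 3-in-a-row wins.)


Treblecross: place X on empty cells; 3-in-a-row wins.
Playing within two cells of an existing X lets the opponent win at once, so sensible play treats the cells i-2..i+2 around each X as dead. The player left with no safe cell loses, so this is a normal-play take-away game on strips of safe cells.
Placing X at cell i (0-indexed) of a strip of k safe cells leaves independent strips of sizes max(0, i-2) and max(0, k-i-3). Hence G(k) = mex{ G(max(0,i-2)) XOR G(max(0,k-i-3)) : 0 <= i < k }, with G(0) = 0.
G(1): splits (0,0):0^0=0 -> mex({0}) = 1
G(2): splits (0,0):0^0=0 -> mex({0}) = 1
G(3): splits (0,0):0^0=0 -> mex({0}) = 1
G(4): splits (0,1):0^1=1 (0,0):0^0=0 -> mex({0, 1}) = 2
G(5): splits (0,2):0^1=1 (0,1):0^1=1 (0,0):0^0=0 -> mex({0, 1}) = 2
G(6) = mex({1}) = 0
G(7) = mex({0, 1, 2}) = 3
G(8) = mex({0, 1, 2}) = 3
G(9) = mex({0, 2}) = 1
G(10) = mex({0, 2, 3}) = 1
G(11) = mex({0, 3}) = 1
G(12) = mex({1, 3}) = 0
G(13) = mex({0, 1, 2, 3}) = 4
G(14) = mex({0, 1, 2}) = 3
G(15) = mex({0, 1, 2}) = 3
G(16) = mex({0, 1, 2, 4}) = 3
G(17) = mex({0, 1, 3, 4}) = 2
G(18) = mex({0, 1, 3, 4}) = 2
G(19) = mex({0, 1, 3, 5}) = 2
G(20) = mex({0, 1, 2, 3, 5}) = 4
G(21) = mex({0, 1, 2, 3, 5}) = 4
G(22) = mex({1, 2, 6}) = 0
G(23) = mex({0, 1, 2, 3, 4, 6}) = 5
G(24) = mex({0, 1, 2, 3, 4}) = 5
G(25) = mex({0, 1, 3, 4, 7}) = 2
G(26) = mex({0, 1, 3, 4, 5, 7}) = 2
G(27) = mex({0, 1, 3, 5}) = 2
G(28) = mex({0, 1, 2, 5}) = 3
G(29) = mex({0, 1, 2, 4, 5, 6}) = 3
G(30) = mex({1, 2, 4, 6}) = 0
G(31) = mex({0, 1, 2, 3, 4, 6}) = 5
G(32) = mex({1, 2, 3, 4, 7}) = 0
Therefore G(32) = 0.

0


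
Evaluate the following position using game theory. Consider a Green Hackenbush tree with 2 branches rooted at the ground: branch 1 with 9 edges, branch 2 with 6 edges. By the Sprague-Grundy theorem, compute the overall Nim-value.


The tree has 2 branches from the ground vertex.
In Green Hackenbush, the Nim-value of a simple path of length k is k.
Branch 1: length 9, Nim-value = 9
Branch 2: length 6, Nim-value = 6
Total Nim-value = XOR of all branch values:
0 XOR 9 = 9
9 XOR 6 = 15
Nim-value of the tree = 15

15


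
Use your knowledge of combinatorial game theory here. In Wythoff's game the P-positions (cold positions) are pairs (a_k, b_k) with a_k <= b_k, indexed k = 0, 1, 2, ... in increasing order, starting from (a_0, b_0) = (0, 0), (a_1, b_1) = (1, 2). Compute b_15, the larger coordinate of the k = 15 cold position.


By Wythoff's theorem, a_k = floor(k * phi) and b_k = floor(k * phi^2) = a_k + k, where phi = (1 + sqrt(5))/2 is the golden ratio.
phi = (1 + sqrt(5))/2 = 1.618034
phi^2 = phi + 1 = 2.618034
k = 15
k * phi^2 = 15 * 2.618034 = 39.270510
b_15 = floor(k * phi^2) = 39 (check: a_15 + k = 24 + 15 = 39)

39


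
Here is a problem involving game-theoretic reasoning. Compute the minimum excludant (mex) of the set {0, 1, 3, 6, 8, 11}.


Set = {0, 1, 3, 6, 8, 11}
0 is in the set.
1 is in the set.
2 is NOT in the set. This is the mex.
mex = 2

2


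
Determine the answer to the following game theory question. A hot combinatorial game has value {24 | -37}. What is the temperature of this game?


The game is {24 | -37}, a switch {a | b} with numbers a > b.
Cooling {a | b} by t gives {a - t | b + t}, which stops being hot when a - t = b + t, i.e. at t = (a - b)/2. So the temperature of a switch is (a - b)/2.
Temperature = (Left option - Right option) / 2
= (24 - (-37)) / 2
= 61 / 2
= 61/2

61/2


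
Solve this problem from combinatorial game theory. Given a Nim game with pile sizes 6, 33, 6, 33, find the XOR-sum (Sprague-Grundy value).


We need the XOR (exclusive or) of all pile sizes.
After XOR-ing pile 1 (size 6): 0 XOR 6 = 6
After XOR-ing pile 2 (size 33): 6 XOR 33 = 39
After XOR-ing pile 3 (size 6): 39 XOR 6 = 33
After XOR-ing pile 4 (size 33): 33 XOR 33 = 0
The Nim-value of this position is 0.

0


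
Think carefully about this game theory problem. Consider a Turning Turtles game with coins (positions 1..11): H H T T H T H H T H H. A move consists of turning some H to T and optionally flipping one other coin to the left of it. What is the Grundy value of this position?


Coins: H H T T H T H H T H H
Key fact: a single head at position k behaves exactly like a Nim heap of size k (turning it to T and optionally flipping a coin at j < k corresponds to moving the heap from k to j, or to 0), and heads combine as a disjunctive sum (two heads at the same place would cancel, matching j XOR j = 0). So the Nim-value is the XOR of the 1-indexed positions of the heads.
Face-up positions (1-indexed): [1, 2, 5, 7, 8, 10, 11]
XOR 0 with 1: 0 XOR 1 = 1
XOR 1 with 2: 1 XOR 2 = 3
XOR 3 with 5: 3 XOR 5 = 6
XOR 6 with 7: 6 XOR 7 = 1
XOR 1 with 8: 1 XOR 8 = 9
XOR 9 with 10: 9 XOR 10 = 3
XOR 3 with 11: 3 XOR 11 = 8
Nim-value = 8

8


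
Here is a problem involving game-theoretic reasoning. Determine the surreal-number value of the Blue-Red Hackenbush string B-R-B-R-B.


Edges (from ground): B-R-B-R-B
By Berlekamp's sign-expansion rule, a Blue-Red Hackenbush stalk has the value of the surreal number whose sign sequence is the edge sequence with B -> + and R -> -.
Sign sequence: +-+-+
Trace the sign expansion in the surreal number tree, starting from 0:
Edge 1: B (sign +) -> bounds (0, +inf), value = 1
Edge 2: R (sign -) -> bounds (0, 1), value = 1/2
Edge 3: B (sign +) -> bounds (1/2, 1), value = 3/4
Edge 4: R (sign -) -> bounds (1/2, 3/4), value = 5/8
Edge 5: B (sign +) -> bounds (5/8, 3/4), value = 11/16
Game value = 11/16

11/16


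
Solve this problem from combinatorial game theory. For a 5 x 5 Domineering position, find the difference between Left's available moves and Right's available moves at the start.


Board is 5 x 5 (rows x cols).
Left (vertical) placements: (rows-1) * cols = 4 * 5 = 20
Right (horizontal) placements: rows * (cols-1) = 5 * 4 = 20
Advantage = Left - Right = 20 - 20 = 0

0


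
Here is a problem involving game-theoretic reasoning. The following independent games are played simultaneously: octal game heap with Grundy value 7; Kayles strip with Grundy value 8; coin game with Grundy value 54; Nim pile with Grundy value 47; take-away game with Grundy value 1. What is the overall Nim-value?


By the Sprague-Grundy theorem, the Grundy value of a sum of games is the XOR of individual Grundy values.
octal game heap: Grundy value = 7. Running XOR: 0 XOR 7 = 7
Kayles strip: Grundy value = 8. Running XOR: 7 XOR 8 = 15
coin game: Grundy value = 54. Running XOR: 15 XOR 54 = 57
Nim pile: Grundy value = 47. Running XOR: 57 XOR 47 = 22
take-away game: Grundy value = 1. Running XOR: 22 XOR 1 = 23
The combined Grundy value is 23.

23


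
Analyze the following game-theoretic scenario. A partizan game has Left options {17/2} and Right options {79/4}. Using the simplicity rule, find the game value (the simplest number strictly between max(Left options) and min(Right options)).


Left options: {17/2}, max = 17/2
Right options: {79/4}, min = 79/4
All options are numbers and max(Left) < min(Right), so by the simplicity theorem the value is the simplest (earliest-born) number strictly between 17/2 and 79/4.
Integers 9 through 19 all lie strictly between 17/2 and 79/4.
Among integers, the simplest (lowest birthday = smallest |n|; 0 is born on day 0, +-n on day n) is 9.
No non-integer in the interval can be simpler: if x is a non-integer in the interval, then floor(x) or ceil(x) also lies in the interval (the interval contains an integer), and both are proper prefixes of x's sign expansion, i.e. born earlier. So the game value is 9.
Game value = 9

9


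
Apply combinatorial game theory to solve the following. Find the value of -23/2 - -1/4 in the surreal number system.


x = -23/2, y = -1/4
Converting to common denominator: 4
x = -46/4, y = -1/4
x - y = -23/2 - -1/4 = -45/4

-45/4


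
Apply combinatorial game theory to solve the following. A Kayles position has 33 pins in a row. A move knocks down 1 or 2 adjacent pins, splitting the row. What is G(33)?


Kayles: a move removes 1 or 2 adjacent pins from a contiguous row.
Removing pins from a row of k leaves two independent rows (a, b) with a + b = k - 1 (one pin) or a + b = k - 2 (two pins); an end removal gives a = 0.
By Sprague-Grundy, G(k) = mex{ G(a) XOR G(b) } over all these splits. G(0) = 0.
G(1): splits (0,0):0^0=0 -> mex({0}) = 1
G(2): splits (0,1):0^1=1 (0,0):0^0=0 -> mex({0, 1}) = 2
G(3): splits (0,2):0^2=2 (1,1):1^1=0 (0,1):0^1=1 -> mex({0, 1, 2}) = 3
G(4): splits (0,3):0^3=3 (1,2):1^2=3 (0,2):0^2=2 (1,1):1^1=0 -> mex({0, 2, 3}) = 1
G(5): splits (0,4):0^1=1 (1,3):1^3=2 (2,2):2^2=0 (0,3):0^3=3 (1,2):1^2=3 -> mex({0, 1, 2, 3}) = 4
G(6) = mex({0, 1, 2, 4}) = 3
G(7) = mex({0, 1, 3, 4, 5}) = 2
G(8) = mex({0, 2, 3, 5, 6}) = 1
G(9) = mex({0, 1, 2, 3, 6, 7}) = 4
G(10) = mex({0, 1, 3, 4, 5, 7}) = 2
G(11) = mex({0, 1, 2, 3, 4, 5}) = 6
G(12) = mex({0, 1, 2, 3, 5, 6, 7}) = 4
G(13) = mex({0, 2, 3, 4, 6, 7}) = 1
G(14) = mex({0, 1, 4, 5, 6, 7}) = 2
G(15) = mex({0, 1, 2, 3, 4, 5, 6}) = 7
G(16) = mex({0, 2, 3, 5, 6, 7}) = 1
G(17) = mex({0, 1, 2, 3, 5, 6, 7}) = 4
G(18) = mex({0, 1, 2, 4, 5, 6}) = 3
G(19) = mex({0, 1, 3, 4, 5, 7}) = 2
G(20) = mex({0, 2, 3, 4, 5, 6, 7}) = 1
G(21) = mex({0, 1, 2, 3, 5, 6, 7}) = 4
G(22) = mex({0, 1, 2, 3, 4, 5, 7}) = 6
G(23) = mex({0, 1, 2, 3, 4, 5, 6}) = 7
G(24) = mex({0, 1, 2, 3, 5, 6, 7}) = 4
G(25) = mex({0, 2, 3, 4, 6, 7}) = 1
G(26) = mex({0, 1, 3, 4, 5, 6, 7}) = 2
G(27) = mex({0, 1, 2, 3, 4, 5, 6, 7}) = 8
G(28) = mex({0, 1, 2, 3, 4, 6, 7, 8}) = 5
G(29) = mex({0, 1, 2, 3, 5, 6, 7, 8, 9}) = 4
G(30) = mex({0, 1, 2, 3, 4, 5, 6, 9, 10}) = 7
G(31) = mex({0, 1, 3, 4, 5, 7, 10, 11}) = 2
G(32) = mex({0, 2, 3, 4, 5, 6, 7, 9, 11}) = 1
G(33) = mex({0, 1, 2, 3, 4, 5, 6, 7, 9, 12}) = 8
Therefore G(33) = 8.

8


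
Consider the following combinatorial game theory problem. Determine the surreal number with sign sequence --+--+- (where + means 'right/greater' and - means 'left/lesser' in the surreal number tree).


Sign expansion: --+--+-
Rule: track bounds (lo, hi), initially (-inf, +inf). On '+', the current value becomes lo and we move to the simplest number in (value, hi): value + 1 if hi = +inf, otherwise the midpoint (value + hi)/2. On '-', the current value becomes hi and we move to value - 1 if lo = -inf, otherwise the midpoint (lo + value)/2.
Start at 0.
Step 1: sign = -, move left. Bounds: (-inf, 0). Value = -1
Step 2: sign = -, move left. Bounds: (-inf, -1). Value = -2
Step 3: sign = +, move right. Bounds: (-2, -1). Value = -3/2
Step 4: sign = -, move left. Bounds: (-2, -3/2). Value = -7/4
Step 5: sign = -, move left. Bounds: (-2, -7/4). Value = -15/8
Step 6: sign = +, move right. Bounds: (-15/8, -7/4). Value = -29/16
Step 7: sign = -, move left. Bounds: (-15/8, -29/16). Value = -59/32
The surreal number with sign expansion --+--+- is -59/32.

-59/32


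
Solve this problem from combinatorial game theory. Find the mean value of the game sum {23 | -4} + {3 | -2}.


G1 = {23 | -4}, G2 = {3 | -2}
Each is a switch {a | b} with numbers a > b; its mean value is (a + b)/2, and mean value is additive over game sums: m(G1 + G2) = m(G1) + m(G2).
Mean of G1 = (23 + (-4))/2 = 19/2 = 19/2
Mean of G2 = (3 + (-2))/2 = 1/2 = 1/2
Mean of G1 + G2 = 19/2 + 1/2 = 10

10


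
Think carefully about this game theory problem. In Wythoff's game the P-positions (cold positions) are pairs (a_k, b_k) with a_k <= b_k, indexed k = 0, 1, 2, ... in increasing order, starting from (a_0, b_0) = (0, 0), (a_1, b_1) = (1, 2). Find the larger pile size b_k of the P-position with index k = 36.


By Wythoff's theorem, a_k = floor(k * phi) and b_k = floor(k * phi^2) = a_k + k, where phi = (1 + sqrt(5))/2 is the golden ratio.
phi = (1 + sqrt(5))/2 = 1.618034
phi^2 = phi + 1 = 2.618034
k = 36
k * phi^2 = 36 * 2.618034 = 94.249224
b_36 = floor(k * phi^2) = 94 (check: a_36 + k = 58 + 36 = 94)

94


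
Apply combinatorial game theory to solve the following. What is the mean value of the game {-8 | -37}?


Game = {-8 | -37}, a switch {a | b} with numbers a > b.
Its thermograph has left wall a - t and right wall b + t, which meet at t = (a - b)/2, where both equal (a + b)/2. So the mast (mean value) is at (a + b)/2.
Mean = (-8 + (-37))/2 = -45/2 = -45/2

-45/2


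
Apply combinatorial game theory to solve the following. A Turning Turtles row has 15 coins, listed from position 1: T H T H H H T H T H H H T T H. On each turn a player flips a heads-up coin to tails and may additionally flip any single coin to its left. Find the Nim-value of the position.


Coins: T H T H H H T H T H H H T T H
Key fact: a single head at position k behaves exactly like a Nim heap of size k (turning it to T and optionally flipping a coin at j < k corresponds to moving the heap from k to j, or to 0), and heads combine as a disjunctive sum (two heads at the same place would cancel, matching j XOR j = 0). So the Nim-value is the XOR of the 1-indexed positions of the heads.
Face-up positions (1-indexed): [2, 4, 5, 6, 8, 10, 11, 12, 15]
XOR 0 with 2: 0 XOR 2 = 2
XOR 2 with 4: 2 XOR 4 = 6
XOR 6 with 5: 6 XOR 5 = 3
XOR 3 with 6: 3 XOR 6 = 5
XOR 5 with 8: 5 XOR 8 = 13
XOR 13 with 10: 13 XOR 10 = 7
XOR 7 with 11: 7 XOR 11 = 12
XOR 12 with 12: 12 XOR 12 = 0
XOR 0 with 15: 0 XOR 15 = 15
Nim-value = 15

15


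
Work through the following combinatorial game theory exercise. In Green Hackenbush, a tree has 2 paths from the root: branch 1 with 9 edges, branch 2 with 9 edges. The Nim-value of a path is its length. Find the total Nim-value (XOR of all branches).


The tree has 2 branches from the ground vertex.
In Green Hackenbush, the Nim-value of a simple path of length k is k.
Branch 1: length 9, Nim-value = 9
Branch 2: length 9, Nim-value = 9
Total Nim-value = XOR of all branch values:
0 XOR 9 = 9
9 XOR 9 = 0
Nim-value of the tree = 0

0


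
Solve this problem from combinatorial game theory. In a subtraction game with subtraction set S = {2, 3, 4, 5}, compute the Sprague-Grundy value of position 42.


The subtraction set is S = {2, 3, 4, 5}.
G(k) = mex{ G(k - s) : s in S, s <= k }. We compute iteratively: G(0) = 0.
G(1) = mex({}) = 0
G(2) = mex({0}) = 1
G(3) = mex({0}) = 1
G(4) = mex({0, 1}) = 2
G(5) = mex({0, 1}) = 2
G(6) = mex({0, 1, 2}) = 3
G(7) = mex({1, 2}) = 0
G(8) = mex({1, 2, 3}) = 0
G(9) = mex({0, 2, 3}) = 1
G(10) = mex({0, 2, 3}) = 1
G(11) = mex({0, 1, 3}) = 2
Observe that G(7)..G(11) = 0, 0, 1, 1, 2 repeats G(0)..G(4) = 0, 0, 1, 1, 2.
For k >= max(S) = 5, G(k) is determined by the previous 5 values G(k-5)..G(k-1); a window of 5 consecutive values has recurred shifted by 7, so by induction G(k + 7) = G(k) for all k >= 0: the sequence is periodic from the start with period 7.
One period: G(0..6) = 0, 0, 1, 1, 2, 2, 3.
42 mod 7 = 0, so G(42) = G(0) = 0.

0


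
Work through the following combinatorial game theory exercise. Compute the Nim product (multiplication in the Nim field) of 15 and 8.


Nim multiplication is bilinear over XOR: (u XOR v) * w = (u*w) XOR (v*w).
So we split each operand into its bit components and XOR the pairwise Nim products.
15 = 1 + 2 + 4 + 8 (as XOR of powers of 2).
8 = 8 (as XOR of powers of 2).
Using the standard Nim-product table on single bits:
  2*2 = 3,   2*4 = 8,   2*8 = 12,
  4*4 = 6,   4*8 = 11,  8*8 = 13,
and  1*x = x (identity), k*l = l*k (commutative).
Pairwise Nim products:
  1 * 8 = 8
  2 * 8 = 12
  4 * 8 = 11
  8 * 8 = 13
XOR them: 8 XOR 12 XOR 11 XOR 13 = 2.
Result: 15 * 8 = 2 (in Nim).

2


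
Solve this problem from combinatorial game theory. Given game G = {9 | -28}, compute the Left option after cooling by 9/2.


Original game: {9 | -28} (a switch {a | b} with a > b).
Cooling by t (for t below the temperature (a - b)/2 = 37/2) taxes each move by t: {a | b} cooled by t is {a - t | b + t}.
Cooling amount: t = 9/2
Cooled Left option: 9 - 9/2 = 9/2
Cooled Right option: -28 + 9/2 = -47/2
Cooled game: {9/2 | -47/2}
Left option = 9/2

9/2


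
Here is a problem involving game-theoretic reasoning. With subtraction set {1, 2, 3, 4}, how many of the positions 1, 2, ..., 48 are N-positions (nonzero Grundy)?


Subtraction set S = {1, 2, 3, 4}, so G(n) = n mod 5.
G(n) = 0 when n is a multiple of 5.
Multiples of 5 in [1, 48]: 9
N-positions (nonzero Grundy) = 48 - 9 = 39

39


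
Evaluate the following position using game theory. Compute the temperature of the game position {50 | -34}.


The game is {50 | -34}, a switch {a | b} with numbers a > b.
Cooling {a | b} by t gives {a - t | b + t}, which stops being hot when a - t = b + t, i.e. at t = (a - b)/2. So the temperature of a switch is (a - b)/2.
Temperature = (Left option - Right option) / 2
= (50 - (-34)) / 2
= 84 / 2
= 42

42


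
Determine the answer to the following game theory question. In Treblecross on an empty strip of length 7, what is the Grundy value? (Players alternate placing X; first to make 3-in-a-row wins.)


Treblecross: place X on empty cells; 3-in-a-row wins.
Playing within two cells of an existing X lets the opponent win at once, so sensible play treats the cells i-2..i+2 around each X as dead. The player left with no safe cell loses, so this is a normal-play take-away game on strips of safe cells.
Placing X at cell i (0-indexed) of a strip of k safe cells leaves independent strips of sizes max(0, i-2) and max(0, k-i-3). Hence G(k) = mex{ G(max(0,i-2)) XOR G(max(0,k-i-3)) : 0 <= i < k }, with G(0) = 0.
G(1): splits (0,0):0^0=0 -> mex({0}) = 1
G(2): splits (0,0):0^0=0 -> mex({0}) = 1
G(3): splits (0,0):0^0=0 -> mex({0}) = 1
G(4): splits (0,1):0^1=1 (0,0):0^0=0 -> mex({0, 1}) = 2
G(5): splits (0,2):0^1=1 (0,1):0^1=1 (0,0):0^0=0 -> mex({0, 1}) = 2
G(6) = mex({1}) = 0
G(7) = mex({0, 1, 2}) = 3
Therefore G(7) = 3.

3
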